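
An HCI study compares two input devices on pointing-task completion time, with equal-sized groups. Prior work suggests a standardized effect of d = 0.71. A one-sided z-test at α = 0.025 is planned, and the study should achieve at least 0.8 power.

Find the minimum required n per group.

For power 0.8 need Φ(δ − z_{0.025}) = 0.8, so δ = z_{0.025} + z_{0.20} = 1.960 + 0.842 = 2.802.
δ = d·√(n/2) ⇒ n = 2(δ/d)² = 2 × (2.802 / 0.71)² = 31.14.
Rounding up, n = 32 per group.

n = 32 per group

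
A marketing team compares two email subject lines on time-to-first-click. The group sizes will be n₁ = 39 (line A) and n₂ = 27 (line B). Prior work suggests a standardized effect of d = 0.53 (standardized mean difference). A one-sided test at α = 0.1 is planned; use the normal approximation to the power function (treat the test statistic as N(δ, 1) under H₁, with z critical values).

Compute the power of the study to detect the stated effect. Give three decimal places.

Noncentrality parameter: δ = d / √(1/n₁ + 1/n₂) = 0.53 / √(1/39 + 1/27) = 2.1170
One-sided α = 0.1 → critical value z_{0.1} = 1.282.
Power = Φ(δ − 1.282) = Φ(0.835) = 0.7983.

Power ≈ 0.798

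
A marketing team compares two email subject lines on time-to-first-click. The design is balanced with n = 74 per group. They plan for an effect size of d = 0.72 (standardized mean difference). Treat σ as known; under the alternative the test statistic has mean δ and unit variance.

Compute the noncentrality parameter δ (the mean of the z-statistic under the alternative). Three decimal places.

δ ≈ 4.380

The noncentrality parameter scales effect size by the design's sample-size factor: δ = d·√(n/2) = 0.72 × √(74/2) = 4.3796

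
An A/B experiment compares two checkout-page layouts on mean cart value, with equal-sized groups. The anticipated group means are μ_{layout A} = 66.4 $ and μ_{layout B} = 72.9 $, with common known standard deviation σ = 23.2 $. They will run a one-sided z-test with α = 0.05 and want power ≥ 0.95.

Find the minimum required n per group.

n = 276 per group

Standardized effect: d = |μ_{layout A} − μ_{layout B}| / σ = |66.4 − 72.9| / 23.2 = 0.2802
For power 0.95 need Φ(δ − z_{0.05}) = 0.95, so δ = z_{0.05} + z_{0.05} = 1.645 + 1.645 = 3.290.
δ = d·√(n/2) ⇒ n = 2(δ/d)² = 2 × (3.290 / 0.2802)² = 275.74.
Round up to the next whole unit.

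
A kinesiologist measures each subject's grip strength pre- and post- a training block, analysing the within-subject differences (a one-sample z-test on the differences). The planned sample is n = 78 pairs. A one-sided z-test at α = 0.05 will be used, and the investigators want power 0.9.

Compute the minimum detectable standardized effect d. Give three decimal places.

d ≈ 0.331

Need Φ(δ − 1.645) = 0.9, so δ = 1.645 + 1.282 = 2.926.
δ = d·√n ⇒ d = δ/√n = 2.926/√78 = 0.3314.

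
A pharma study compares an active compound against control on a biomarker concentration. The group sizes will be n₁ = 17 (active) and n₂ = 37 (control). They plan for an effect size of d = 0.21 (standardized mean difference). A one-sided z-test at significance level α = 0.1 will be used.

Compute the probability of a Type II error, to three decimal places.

β ≈ 0.714

Noncentrality parameter: δ = d / √(1/n₁ + 1/n₂) = 0.21 / √(1/17 + 1/37) = 0.7167
Critical value for a one-sided test at α = 0.1: z_α = 1.282.
Power = Φ(δ − 1.282) = Φ(-0.565) = 0.2861.
Type II error: β = 1 − power = 1 − 0.2861 = 0.7139.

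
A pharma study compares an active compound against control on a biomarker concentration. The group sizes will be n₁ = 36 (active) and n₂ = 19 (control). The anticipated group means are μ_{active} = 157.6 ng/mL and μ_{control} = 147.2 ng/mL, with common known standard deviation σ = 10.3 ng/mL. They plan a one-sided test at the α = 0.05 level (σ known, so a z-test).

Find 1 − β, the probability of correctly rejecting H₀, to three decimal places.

Standardized effect: d = |μ_{active} − μ_{control}| / σ = |157.6 − 147.2| / 10.3 = 1.0097
Noncentrality parameter: δ = d / √(1/n₁ + 1/n₂) = 1.0097 / √(1/36 + 1/19) = 3.5608
Critical value for a one-sided test at α = 0.05: z_α = 1.645.
Power = Φ(δ − 1.645) = Φ(1.916) = 0.9723.

Power ≈ 0.972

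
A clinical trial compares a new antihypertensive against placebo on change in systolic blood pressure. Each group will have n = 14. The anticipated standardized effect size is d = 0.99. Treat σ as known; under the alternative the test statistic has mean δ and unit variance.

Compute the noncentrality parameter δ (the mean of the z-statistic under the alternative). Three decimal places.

δ = d·√(n/2) = 0.99 × √(14/2) = 2.6193

δ ≈ 2.619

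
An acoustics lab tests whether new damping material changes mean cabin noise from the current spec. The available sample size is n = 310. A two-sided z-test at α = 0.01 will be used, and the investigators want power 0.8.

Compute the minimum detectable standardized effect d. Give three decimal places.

Need Φ(δ − 2.576) = 0.8, so δ = 2.576 + 0.842 = 3.417.
(Lower-tail contribution to power is negligible for δ > 0.)
δ = d·√n ⇒ d = δ/√n = 3.417/√310 = 0.1941.

d ≈ 0.194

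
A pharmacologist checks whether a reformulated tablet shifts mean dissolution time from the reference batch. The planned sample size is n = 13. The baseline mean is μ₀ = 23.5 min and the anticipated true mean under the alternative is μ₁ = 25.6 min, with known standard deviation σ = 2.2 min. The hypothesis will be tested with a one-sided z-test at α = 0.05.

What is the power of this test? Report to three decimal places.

Power ≈ 0.964

Standardized effect: d = |μ₁ − μ₀| / σ = |25.6 − 23.5| / 2.2 = 0.9545
Noncentrality parameter: δ = d·√n = 0.9545 × √13 = 3.4417
One-sided α = 0.05 → critical value z_{0.05} = 1.645.
Power = P(Z > 1.645 − δ) = Φ(1.797) = 0.9638.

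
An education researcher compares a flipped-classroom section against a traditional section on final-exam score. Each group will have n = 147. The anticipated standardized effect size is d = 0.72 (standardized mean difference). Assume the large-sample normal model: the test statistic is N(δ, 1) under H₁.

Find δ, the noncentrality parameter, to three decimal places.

δ = d·√(n/2) = 0.72 × √(147/2) = 6.1727

δ ≈ 6.173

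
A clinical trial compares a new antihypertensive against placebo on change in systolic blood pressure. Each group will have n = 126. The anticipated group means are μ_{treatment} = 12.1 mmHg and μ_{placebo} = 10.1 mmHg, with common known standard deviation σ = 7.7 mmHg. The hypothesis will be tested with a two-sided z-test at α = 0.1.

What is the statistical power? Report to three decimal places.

Power ≈ 0.662

Standardized effect: d = |μ_{treatment} − μ_{placebo}| / σ = |12.1 − 10.1| / 7.7 = 0.2597
Noncentrality parameter: δ = d·√(n/2) = 0.2597 × √(126/2) = 2.0616
Two-sided α = 0.1 → critical value z_{0.05} = 1.645.
Power = Φ(δ − 1.645) + Φ(−δ − 1.645) = Φ(0.417) + Φ(-3.706) = 0.6616 + 0.0001 = 0.6617.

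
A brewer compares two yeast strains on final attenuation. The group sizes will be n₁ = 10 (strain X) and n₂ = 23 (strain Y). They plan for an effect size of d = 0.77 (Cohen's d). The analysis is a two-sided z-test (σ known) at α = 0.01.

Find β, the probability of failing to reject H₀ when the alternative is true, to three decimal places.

Noncentrality parameter: δ = d / √(1/n₁ + 1/n₂) = 0.77 / √(1/10 + 1/23) = 2.0328
Critical value for a two-sided test at α = 0.01: z_{α/2} = 2.576.
Power = Φ(δ − 2.576) + Φ(−δ − 2.576) = Φ(-0.543) + Φ(-4.609) = 0.2936 + 0.0000 = 0.2936.
Type II error: β = 1 − power = 1 − 0.2936 = 0.7064.

β ≈ 0.706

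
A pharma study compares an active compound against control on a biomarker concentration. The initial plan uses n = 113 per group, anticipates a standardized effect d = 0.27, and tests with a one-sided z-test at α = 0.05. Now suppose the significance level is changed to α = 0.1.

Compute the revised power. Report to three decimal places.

δ = d·√(n/2) = 0.27 × √(113/2) = 2.0295 (unchanged). New critical value: z_{0.1} = 1.282.
Revised power = Φ(δ − 1.282) = Φ(0.748) = 0.7728.

Power ≈ 0.773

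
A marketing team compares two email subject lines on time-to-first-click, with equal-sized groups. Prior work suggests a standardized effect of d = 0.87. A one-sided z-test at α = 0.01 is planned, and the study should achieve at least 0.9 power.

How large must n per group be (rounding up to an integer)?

n = 35 per group

For power 0.9 need Φ(δ − z_{0.01}) = 0.9, so δ = z_{0.01} + z_{0.10} = 2.326 + 1.282 = 3.608.
δ = d·√(n/2) ⇒ n = 2(δ/d)² = 2 × (3.608 / 0.87)² = 34.40.
Round up to the next whole unit.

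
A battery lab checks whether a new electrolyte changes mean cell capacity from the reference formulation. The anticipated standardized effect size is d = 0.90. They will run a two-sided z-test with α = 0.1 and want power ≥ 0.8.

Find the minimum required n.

For power 0.8 need Φ(δ − z_{0.05}) = 0.8, so δ = z_{0.05} + z_{0.20} = 1.645 + 0.842 = 2.486.
(Ignoring the negligible lower-tail rejection probability gives the usual closed-form inversion.)
δ = d·√n ⇒ n = (δ/d)² = (2.486 / 0.90)² = 7.63.
Rounding up, n = 8.

n = 8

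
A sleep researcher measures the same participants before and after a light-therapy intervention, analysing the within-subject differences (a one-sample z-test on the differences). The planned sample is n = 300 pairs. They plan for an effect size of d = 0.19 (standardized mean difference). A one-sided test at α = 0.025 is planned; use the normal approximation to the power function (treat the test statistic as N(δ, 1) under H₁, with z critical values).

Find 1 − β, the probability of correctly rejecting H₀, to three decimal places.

Power ≈ 0.908

Noncentrality parameter: δ = d·√n = 0.19 × √300 = 3.2909
One-sided α = 0.025 → critical value z_{0.025} = 1.960.
Power = Φ(δ − 1.960) = Φ(1.331) = 0.9084.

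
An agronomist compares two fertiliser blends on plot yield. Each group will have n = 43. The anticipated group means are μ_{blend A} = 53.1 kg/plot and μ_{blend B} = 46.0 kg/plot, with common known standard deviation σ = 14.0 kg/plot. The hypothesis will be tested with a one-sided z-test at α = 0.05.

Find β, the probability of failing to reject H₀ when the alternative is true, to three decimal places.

Standardized effect: d = |μ_{blend A} − μ_{blend B}| / σ = |53.1 − 46.0| / 14.0 = 0.5071
Noncentrality parameter: δ = d·√(n/2) = 0.5071 × √(43/2) = 2.3515
One-sided α = 0.05 → critical value z_{0.05} = 1.645.
Power = Φ(δ − 1.645) = Φ(0.707) = 0.7601.
Type II error: β = 1 − power = 1 − 0.7601 = 0.2399.

β ≈ 0.240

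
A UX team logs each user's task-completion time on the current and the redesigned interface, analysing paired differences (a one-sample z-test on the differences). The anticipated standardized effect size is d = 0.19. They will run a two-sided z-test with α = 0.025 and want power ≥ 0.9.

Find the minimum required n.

n = 344

For power 0.9 need Φ(δ − z_{0.0125}) = 0.9, so δ = z_{0.0125} + z_{0.10} = 2.241 + 1.282 = 3.523.
(Ignoring the negligible lower-tail rejection probability gives the usual closed-form inversion.)
δ = d·√n ⇒ n = (δ/d)² = (3.523 / 0.19)² = 343.80.
Rounding up, n = 344.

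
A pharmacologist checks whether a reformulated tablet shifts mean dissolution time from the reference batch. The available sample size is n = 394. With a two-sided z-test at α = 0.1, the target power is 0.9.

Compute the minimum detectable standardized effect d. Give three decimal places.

d ≈ 0.147

Need Φ(δ − 1.645) = 0.9, so δ = 1.645 + 1.282 = 2.926.
(The second rejection-region term Φ(−δ − z_{α/2}) is negligible and dropped.)
δ = d·√n ⇒ d = δ/√n = 2.926/√394 = 0.1474.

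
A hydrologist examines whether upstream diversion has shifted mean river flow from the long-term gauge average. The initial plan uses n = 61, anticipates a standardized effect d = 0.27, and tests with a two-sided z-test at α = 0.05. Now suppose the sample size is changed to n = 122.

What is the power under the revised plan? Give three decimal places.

Power ≈ 0.847

With n = 122: δ = d·√n = 0.27 × √122 = 2.9822. Critical value z_{0.025} = 1.960.
Revised power = Φ(δ − 1.960) + Φ(−δ − 1.960) = Φ(1.022) + Φ(-4.942) = 0.8467 + 0.0000 = 0.8467.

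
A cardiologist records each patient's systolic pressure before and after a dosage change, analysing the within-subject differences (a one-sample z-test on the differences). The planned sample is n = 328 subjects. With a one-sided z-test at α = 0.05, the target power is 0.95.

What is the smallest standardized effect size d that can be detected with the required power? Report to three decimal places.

d ≈ 0.182

Need Φ(δ − 1.645) = 0.95, so δ = 1.645 + 1.645 = 3.290.
δ = d·√n ⇒ d = δ/√n = 3.290/√328 = 0.1816.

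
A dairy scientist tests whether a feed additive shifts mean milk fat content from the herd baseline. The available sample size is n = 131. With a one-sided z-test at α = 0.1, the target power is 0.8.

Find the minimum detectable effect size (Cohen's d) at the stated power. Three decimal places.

d ≈ 0.186

Required noncentrality: δ = z_{0.1} + z_{0.20} = 1.282 + 0.842 = 2.123.
δ = d·√n ⇒ d = δ/√n = 2.123/√131 = 0.1855.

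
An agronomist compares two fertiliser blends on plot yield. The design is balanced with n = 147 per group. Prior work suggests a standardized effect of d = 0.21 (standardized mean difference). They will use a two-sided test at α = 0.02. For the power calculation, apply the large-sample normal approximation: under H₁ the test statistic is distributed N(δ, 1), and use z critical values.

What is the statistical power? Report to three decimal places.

Noncentrality parameter: δ = d·√(n/2) = 0.21 × √(147/2) = 1.8004
Critical value for a two-sided test at α = 0.02: z_{α/2} = 2.326.
Power = Φ(δ − 2.326) + Φ(−δ − 2.326) = Φ(-0.526) + Φ(-4.127) = 0.2995 + 0.0000 = 0.2995.

Power ≈ 0.299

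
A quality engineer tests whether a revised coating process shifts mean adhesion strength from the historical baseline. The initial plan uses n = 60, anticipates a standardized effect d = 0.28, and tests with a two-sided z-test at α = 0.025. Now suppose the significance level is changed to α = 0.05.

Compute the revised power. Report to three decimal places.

δ = d·√n = 0.28 × √60 = 2.1689 (unchanged). New critical value: z_{0.025} = 1.960.
Revised power = Φ(δ − 1.960) + Φ(−δ − 1.960) = Φ(0.209) + Φ(-4.129) = 0.5827 + 0.0000 = 0.5828.

Power ≈ 0.583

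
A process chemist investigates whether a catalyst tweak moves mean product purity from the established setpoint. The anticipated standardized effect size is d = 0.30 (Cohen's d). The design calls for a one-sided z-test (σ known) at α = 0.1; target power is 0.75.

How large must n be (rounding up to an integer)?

n = 43

Set Φ(δ − 1.282) = 0.75; then δ − 1.282 = Φ⁻¹(0.75) = 0.674, giving δ = 1.956.
δ = d·√n ⇒ n = (δ/d)² = (1.956 / 0.30)² = 42.51.
Rounding up, n = 43.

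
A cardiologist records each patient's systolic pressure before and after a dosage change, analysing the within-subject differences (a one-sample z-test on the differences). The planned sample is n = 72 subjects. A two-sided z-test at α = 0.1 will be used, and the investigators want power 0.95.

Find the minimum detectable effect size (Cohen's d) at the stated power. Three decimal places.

d ≈ 0.388

Required noncentrality: δ = z_{0.05} + z_{0.05} = 1.645 + 1.645 = 3.290.
(Lower-tail contribution to power is negligible for δ > 0.)
δ = d·√n ⇒ d = δ/√n = 3.290/√72 = 0.3877.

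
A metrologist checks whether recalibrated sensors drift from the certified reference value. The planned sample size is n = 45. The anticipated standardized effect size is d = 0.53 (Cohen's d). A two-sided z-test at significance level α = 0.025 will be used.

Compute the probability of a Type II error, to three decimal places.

Noncentrality parameter: δ = d·√n = 0.53 × √45 = 3.5553
Two-sided α = 0.025 → critical value z_{0.0125} = 2.241.
Power = Φ(δ − 2.241) + Φ(−δ − 2.241) = Φ(1.314) + Φ(-5.797) = 0.9056 + 0.0000 = 0.9056.
Type II error: β = 1 − power = 1 − 0.9056 = 0.0944.

β ≈ 0.094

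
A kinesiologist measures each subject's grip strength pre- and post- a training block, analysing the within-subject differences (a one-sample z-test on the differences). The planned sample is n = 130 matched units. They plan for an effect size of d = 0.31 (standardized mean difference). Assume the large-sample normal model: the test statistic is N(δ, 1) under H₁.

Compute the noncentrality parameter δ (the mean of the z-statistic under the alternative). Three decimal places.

δ ≈ 3.535

The noncentrality parameter scales effect size by the design's sample-size factor: δ = d·√n = 0.31 × √130 = 3.5345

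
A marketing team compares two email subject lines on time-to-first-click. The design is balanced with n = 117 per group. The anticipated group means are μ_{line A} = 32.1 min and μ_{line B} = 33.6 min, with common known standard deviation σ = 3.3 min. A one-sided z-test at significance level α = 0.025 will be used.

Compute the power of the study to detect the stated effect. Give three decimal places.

Power ≈ 0.935

Standardized effect: d = |μ_{line A} − μ_{line B}| / σ = |32.1 − 33.6| / 3.3 = 0.4545
Noncentrality parameter: δ = d·√(n/2) = 0.4545 × √(117/2) = 3.4766
One-sided α = 0.025 → critical value z_{0.025} = 1.960.
Power = Φ(δ − 1.960) = Φ(1.517) = 0.9353.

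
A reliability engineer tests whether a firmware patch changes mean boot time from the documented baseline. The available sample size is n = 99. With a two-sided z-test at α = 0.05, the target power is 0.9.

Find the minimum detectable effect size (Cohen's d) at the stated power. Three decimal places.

Required noncentrality: δ = z_{0.025} + z_{0.10} = 1.960 + 1.282 = 3.242.
(The second rejection-region term Φ(−δ − z_{α/2}) is negligible and dropped.)
δ = d·√n ⇒ d = δ/√n = 3.242/√99 = 0.3258.

d ≈ 0.326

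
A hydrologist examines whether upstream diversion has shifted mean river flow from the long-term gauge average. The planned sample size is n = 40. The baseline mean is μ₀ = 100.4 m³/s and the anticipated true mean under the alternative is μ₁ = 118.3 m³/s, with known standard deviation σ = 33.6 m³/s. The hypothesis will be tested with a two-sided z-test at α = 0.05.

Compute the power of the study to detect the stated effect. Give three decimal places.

Power ≈ 0.921

Standardized effect: d = |μ₁ − μ₀| / σ = |118.3 − 100.4| / 33.6 = 0.5327
Noncentrality parameter: δ = d·√n = 0.5327 × √40 = 3.3693
Critical value for a two-sided test at α = 0.05: z_{α/2} = 1.960.
Power = Φ(δ − 1.960) + Φ(−δ − 1.960) = Φ(1.409) + Φ(-5.329) = 0.9206 + 0.0000 = 0.9206.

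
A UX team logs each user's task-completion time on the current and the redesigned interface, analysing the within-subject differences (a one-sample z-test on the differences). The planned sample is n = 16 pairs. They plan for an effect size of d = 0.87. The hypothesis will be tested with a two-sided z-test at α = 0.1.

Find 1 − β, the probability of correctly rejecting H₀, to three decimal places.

Noncentrality parameter: δ = d·√n = 0.87 × √16 = 3.4800
Critical value for a two-sided test at α = 0.1: z_{α/2} = 1.645.
Power = Φ(δ − 1.645) + Φ(−δ − 1.645) = Φ(1.835) + Φ(-5.125) = 0.9668 + 0.0000 = 0.9668.

Power ≈ 0.967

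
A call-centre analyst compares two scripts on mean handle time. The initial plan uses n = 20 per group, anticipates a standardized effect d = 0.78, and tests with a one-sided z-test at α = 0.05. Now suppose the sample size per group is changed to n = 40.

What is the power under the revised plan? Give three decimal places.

Power ≈ 0.967

With n = 40 per group: δ = d·√(n/2) = 0.78 × √(40/2) = 3.4883. Critical value z_{0.05} = 1.645.
Revised power = P(Z > 1.645 − δ) = Φ(1.843) = 0.9674.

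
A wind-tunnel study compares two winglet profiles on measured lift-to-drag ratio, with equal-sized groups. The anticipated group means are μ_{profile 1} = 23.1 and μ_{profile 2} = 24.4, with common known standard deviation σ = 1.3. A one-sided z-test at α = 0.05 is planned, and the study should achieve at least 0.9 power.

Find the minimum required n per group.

n = 18 per group

Standardized effect: d = |μ_{profile 1} − μ_{profile 2}| / σ = |23.1 − 24.4| / 1.3 = 1.0000
Set Φ(δ − 1.645) = 0.9; then δ − 1.645 = Φ⁻¹(0.9) = 1.282, giving δ = 2.926.
δ = d·√(n/2) ⇒ n = 2(δ/d)² = 2 × (2.926 / 1.0000)² = 17.13.
Round up to the next whole unit.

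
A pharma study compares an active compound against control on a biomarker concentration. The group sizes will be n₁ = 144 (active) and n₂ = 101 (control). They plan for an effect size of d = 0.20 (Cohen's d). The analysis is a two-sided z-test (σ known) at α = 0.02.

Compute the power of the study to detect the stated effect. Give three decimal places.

Power ≈ 0.216

Noncentrality parameter: δ = d / √(1/n₁ + 1/n₂) = 0.20 / √(1/144 + 1/101) = 1.5410
Critical value for a two-sided test at α = 0.02: z_{α/2} = 2.326.
Power = Φ(δ − 2.326) + Φ(−δ − 2.326) = Φ(-0.785) + Φ(-3.867) = 0.2161 + 0.0001 = 0.2162.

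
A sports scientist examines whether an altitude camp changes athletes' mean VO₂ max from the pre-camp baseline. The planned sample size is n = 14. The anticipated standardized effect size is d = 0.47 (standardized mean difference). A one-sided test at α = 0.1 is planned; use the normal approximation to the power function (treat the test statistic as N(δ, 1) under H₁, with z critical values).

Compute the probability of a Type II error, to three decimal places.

Noncentrality parameter: δ = d·√n = 0.47 × √14 = 1.7586
One-sided α = 0.1 → critical value z_{0.1} = 1.282.
Power = P(Z > 1.282 − δ) = Φ(0.477) = 0.6833.
Type II error: β = 1 − power = 1 − 0.6833 = 0.3167.

β ≈ 0.317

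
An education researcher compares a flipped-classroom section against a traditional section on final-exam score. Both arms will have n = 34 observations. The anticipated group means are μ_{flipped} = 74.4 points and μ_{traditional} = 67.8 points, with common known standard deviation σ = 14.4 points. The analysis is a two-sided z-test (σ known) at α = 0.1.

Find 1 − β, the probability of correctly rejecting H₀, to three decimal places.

Power ≈ 0.597

Standardized effect: d = |μ_{flipped} − μ_{traditional}| / σ = |74.4 − 67.8| / 14.4 = 0.4583
Noncentrality parameter: δ = d·√(n/2) = 0.4583 × √(34/2) = 1.8898
Two-sided α = 0.1 → critical value z_{0.05} = 1.645.
Power = Φ(δ − 1.645) + Φ(−δ − 1.645) = Φ(0.245) + Φ(-3.535) = 0.5967 + 0.0002 = 0.5969.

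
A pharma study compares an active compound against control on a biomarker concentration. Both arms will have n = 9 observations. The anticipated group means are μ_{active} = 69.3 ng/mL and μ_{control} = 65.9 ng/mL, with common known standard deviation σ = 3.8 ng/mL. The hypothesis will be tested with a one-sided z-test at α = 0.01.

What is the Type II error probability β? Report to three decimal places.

Standardized effect: d = |μ_{active} − μ_{control}| / σ = |69.3 − 65.9| / 3.8 = 0.8947
Noncentrality parameter: δ = d·√(n/2) = 0.8947 × √(9/2) = 1.8980
One-sided α = 0.01 → critical value z_{0.01} = 2.326.
Power = P(Z > 2.326 − δ) = Φ(-0.428) = 0.3342.
Type II error: β = 1 − power = 1 − 0.3342 = 0.6658.

β ≈ 0.666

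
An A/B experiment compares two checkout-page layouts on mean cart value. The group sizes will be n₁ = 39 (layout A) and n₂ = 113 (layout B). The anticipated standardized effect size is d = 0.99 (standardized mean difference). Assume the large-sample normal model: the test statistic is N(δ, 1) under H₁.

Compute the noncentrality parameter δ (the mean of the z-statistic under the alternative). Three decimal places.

δ = d / √(1/n₁ + 1/n₂) = 0.99 / √(1/39 + 1/113) = 5.3307

δ ≈ 5.331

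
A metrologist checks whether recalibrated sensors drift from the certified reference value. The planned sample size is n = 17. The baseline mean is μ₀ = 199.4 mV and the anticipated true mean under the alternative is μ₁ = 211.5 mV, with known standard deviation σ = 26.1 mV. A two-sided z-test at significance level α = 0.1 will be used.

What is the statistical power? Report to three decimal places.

Standardized effect: d = |μ₁ − μ₀| / σ = |211.5 − 199.4| / 26.1 = 0.4636
Noncentrality parameter: δ = d·√n = 0.4636 × √17 = 1.9115
Critical value for a two-sided test at α = 0.1: z_{α/2} = 1.645.
Power = Φ(δ − 1.645) + Φ(−δ − 1.645) = Φ(0.267) + Φ(-3.556) = 0.6051 + 0.0002 = 0.6053.

Power ≈ 0.605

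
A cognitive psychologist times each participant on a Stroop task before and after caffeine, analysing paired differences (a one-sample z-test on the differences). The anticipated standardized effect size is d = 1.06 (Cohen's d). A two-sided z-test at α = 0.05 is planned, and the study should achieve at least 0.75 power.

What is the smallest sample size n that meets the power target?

n = 7

For power 0.75 need Φ(δ − z_{0.025}) = 0.75, so δ = z_{0.025} + z_{0.25} = 1.960 + 0.674 = 2.634.
(Ignoring the negligible lower-tail rejection probability gives the usual closed-form inversion.)
δ = d·√n ⇒ n = (δ/d)² = (2.634 / 1.06)² = 6.18.
Round up to the next whole unit.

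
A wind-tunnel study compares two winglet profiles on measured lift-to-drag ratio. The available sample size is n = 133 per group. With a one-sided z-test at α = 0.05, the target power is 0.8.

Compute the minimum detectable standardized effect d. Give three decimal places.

d ≈ 0.305

Need Φ(δ − 1.645) = 0.8, so δ = 1.645 + 0.842 = 2.486.
δ = d·√(n/2) ⇒ d = δ/√(n/2) = 2.486/√(133/2) = 0.3049.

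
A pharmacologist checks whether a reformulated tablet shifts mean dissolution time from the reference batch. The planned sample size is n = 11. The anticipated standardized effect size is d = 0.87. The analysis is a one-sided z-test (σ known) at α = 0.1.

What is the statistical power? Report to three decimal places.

Noncentrality parameter: δ = d·√n = 0.87 × √11 = 2.8855
One-sided α = 0.1 → critical value z_{0.1} = 1.282.
Power = Φ(δ − 1.282) = Φ(1.604) = 0.9456.

Power ≈ 0.946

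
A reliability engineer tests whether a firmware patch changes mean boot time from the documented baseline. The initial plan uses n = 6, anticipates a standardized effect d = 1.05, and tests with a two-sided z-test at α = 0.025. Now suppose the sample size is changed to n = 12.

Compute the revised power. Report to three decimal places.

With n = 12: δ = d·√n = 1.05 × √12 = 3.6373. Critical value z_{0.0125} = 2.241.
Revised power = Φ(δ − 2.241) + Φ(−δ − 2.241) = Φ(1.396) + Φ(-5.879) = 0.9186 + 0.0000 = 0.9186.

Power ≈ 0.919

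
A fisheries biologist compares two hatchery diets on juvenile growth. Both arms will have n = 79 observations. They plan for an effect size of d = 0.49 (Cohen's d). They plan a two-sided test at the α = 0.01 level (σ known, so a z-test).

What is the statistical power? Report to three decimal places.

Noncentrality parameter: δ = d·√(n/2) = 0.49 × √(79/2) = 3.0796
Two-sided α = 0.01 → critical value z_{0.005} = 2.576.
Power = Φ(δ − 2.576) + Φ(−δ − 2.576) = Φ(0.504) + Φ(-5.655) = 0.6928 + 0.0000 = 0.6928.

Power ≈ 0.693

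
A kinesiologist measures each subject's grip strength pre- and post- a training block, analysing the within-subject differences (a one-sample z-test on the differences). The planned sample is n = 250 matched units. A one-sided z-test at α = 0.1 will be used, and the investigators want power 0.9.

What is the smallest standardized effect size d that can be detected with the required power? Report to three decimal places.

Need Φ(δ − 1.282) = 0.9, so δ = 1.282 + 1.282 = 2.563.
δ = d·√n ⇒ d = δ/√n = 2.563/√250 = 0.1621.

d ≈ 0.162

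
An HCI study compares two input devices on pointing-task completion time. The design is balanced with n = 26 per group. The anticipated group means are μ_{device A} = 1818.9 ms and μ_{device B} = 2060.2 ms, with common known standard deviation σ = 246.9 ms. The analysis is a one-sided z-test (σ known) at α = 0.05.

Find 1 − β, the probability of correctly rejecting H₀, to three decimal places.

Standardized effect: d = |μ_{device A} − μ_{device B}| / σ = |1818.9 − 2060.2| / 246.9 = 0.9773
Noncentrality parameter: δ = d·√(n/2) = 0.9773 × √(26/2) = 3.5238
Critical value for a one-sided test at α = 0.05: z_α = 1.645.
Power = P(Z > 1.645 − δ) = Φ(1.879) = 0.9699.

Power ≈ 0.970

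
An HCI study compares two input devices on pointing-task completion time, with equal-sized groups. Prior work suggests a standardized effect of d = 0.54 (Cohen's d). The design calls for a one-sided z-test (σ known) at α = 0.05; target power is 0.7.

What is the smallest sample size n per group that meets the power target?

For power 0.7 need Φ(δ − z_{0.05}) = 0.7, so δ = z_{0.05} + z_{0.30} = 1.645 + 0.524 = 2.169.
δ = d·√(n/2) ⇒ n = 2(δ/d)² = 2 × (2.169 / 0.54)² = 32.27.
Round up to the next whole unit.

n = 33 per group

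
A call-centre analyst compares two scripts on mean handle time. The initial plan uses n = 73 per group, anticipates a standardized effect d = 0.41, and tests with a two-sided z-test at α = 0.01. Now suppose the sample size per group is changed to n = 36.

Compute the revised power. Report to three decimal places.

With n = 36 per group: δ = d·√(n/2) = 0.41 × √(36/2) = 1.7395. Critical value z_{0.005} = 2.576.
Revised power = Φ(δ − 2.576) + Φ(−δ − 2.576) = Φ(-0.836) + Φ(-4.315) = 0.2015 + 0.0000 = 0.2015.

Power ≈ 0.201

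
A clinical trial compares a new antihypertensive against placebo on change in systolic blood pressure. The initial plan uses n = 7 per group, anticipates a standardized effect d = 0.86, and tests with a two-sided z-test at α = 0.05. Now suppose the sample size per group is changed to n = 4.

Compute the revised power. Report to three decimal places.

With n = 4 per group: δ = d·√(n/2) = 0.86 × √(4/2) = 1.2162. Critical value z_{0.025} = 1.960.
Revised power = Φ(δ − 1.960) + Φ(−δ − 1.960) = Φ(-0.744) + Φ(-3.176) = 0.2285 + 0.0007 = 0.2293.

Power ≈ 0.229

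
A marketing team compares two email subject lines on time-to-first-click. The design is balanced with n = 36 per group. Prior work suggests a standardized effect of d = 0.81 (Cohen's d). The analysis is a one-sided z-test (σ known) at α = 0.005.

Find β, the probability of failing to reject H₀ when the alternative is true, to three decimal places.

Noncentrality parameter: δ = d·√(n/2) = 0.81 × √(36/2) = 3.4365
One-sided α = 0.005 → critical value z_{0.005} = 2.576.
Power = Φ(δ − 2.576) = Φ(0.861) = 0.8053.
Type II error: β = 1 − power = 1 − 0.8053 = 0.1947.

β ≈ 0.195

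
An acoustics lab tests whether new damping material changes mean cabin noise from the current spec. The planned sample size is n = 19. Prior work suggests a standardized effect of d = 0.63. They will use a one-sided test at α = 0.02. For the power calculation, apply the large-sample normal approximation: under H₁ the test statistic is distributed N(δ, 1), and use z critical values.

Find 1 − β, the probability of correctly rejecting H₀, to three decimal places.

Noncentrality parameter: δ = d·√n = 0.63 × √19 = 2.7461
Critical value for a one-sided test at α = 0.02: z_α = 2.054.
Power = Φ(δ − 2.054) = Φ(0.692) = 0.7556.

Power ≈ 0.756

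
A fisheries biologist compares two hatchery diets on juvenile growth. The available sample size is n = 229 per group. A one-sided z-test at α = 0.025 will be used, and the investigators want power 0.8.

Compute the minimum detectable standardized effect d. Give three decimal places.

d ≈ 0.262

Required noncentrality: δ = z_{0.025} + z_{0.20} = 1.960 + 0.842 = 2.802.
δ = d·√(n/2) ⇒ d = δ/√(n/2) = 2.802/√(229/2) = 0.2618.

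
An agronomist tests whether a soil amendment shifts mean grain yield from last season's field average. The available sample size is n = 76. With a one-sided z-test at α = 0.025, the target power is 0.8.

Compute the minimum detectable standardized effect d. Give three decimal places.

d ≈ 0.321

Need Φ(δ − 1.960) = 0.8, so δ = 1.960 + 0.842 = 2.802.
δ = d·√n ⇒ d = δ/√n = 2.802/√76 = 0.3214.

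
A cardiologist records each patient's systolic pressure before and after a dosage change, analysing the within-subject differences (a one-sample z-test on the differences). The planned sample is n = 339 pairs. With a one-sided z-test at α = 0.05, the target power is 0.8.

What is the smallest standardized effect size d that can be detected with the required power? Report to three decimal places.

d ≈ 0.135

Required noncentrality: δ = z_{0.05} + z_{0.20} = 1.645 + 0.842 = 2.486.
δ = d·√n ⇒ d = δ/√n = 2.486/√339 = 0.1350.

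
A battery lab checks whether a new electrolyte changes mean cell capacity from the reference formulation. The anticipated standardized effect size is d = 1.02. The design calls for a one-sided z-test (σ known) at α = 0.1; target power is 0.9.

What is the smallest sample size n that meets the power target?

n = 7

Set Φ(δ − 1.282) = 0.9; then δ − 1.282 = Φ⁻¹(0.9) = 1.282, giving δ = 2.563.
δ = d·√n ⇒ n = (δ/d)² = (2.563 / 1.02)² = 6.31.
Round up to the next whole unit.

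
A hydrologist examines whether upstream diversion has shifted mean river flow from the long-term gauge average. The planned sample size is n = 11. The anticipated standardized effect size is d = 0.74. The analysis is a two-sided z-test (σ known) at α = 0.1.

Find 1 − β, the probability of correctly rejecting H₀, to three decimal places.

Noncentrality parameter: λ = d·√n = 0.74 × √11 = 2.4543
Critical value for a two-sided test at α = 0.1: z_{α/2} = 1.645.
Power = Φ(λ − 1.645) + Φ(−λ − 1.645) = Φ(0.809) + Φ(-4.099) = 0.7909 + 0.0000 = 0.7909.

Power ≈ 0.791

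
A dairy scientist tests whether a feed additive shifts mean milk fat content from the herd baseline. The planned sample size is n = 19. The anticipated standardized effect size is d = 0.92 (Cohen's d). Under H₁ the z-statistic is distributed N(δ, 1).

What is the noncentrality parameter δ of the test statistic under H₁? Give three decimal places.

The noncentrality parameter scales effect size by the design's sample-size factor: δ = d·√n = 0.92 × √19 = 4.0102

δ ≈ 4.010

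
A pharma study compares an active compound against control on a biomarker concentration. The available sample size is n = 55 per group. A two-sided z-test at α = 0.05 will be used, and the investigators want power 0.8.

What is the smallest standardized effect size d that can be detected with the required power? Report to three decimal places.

Need Φ(δ − 1.960) = 0.8, so δ = 1.960 + 0.842 = 2.802.
(Lower-tail contribution to power is negligible for δ > 0.)
δ = d·√(n/2) ⇒ d = δ/√(n/2) = 2.802/√(55/2) = 0.5342.

d ≈ 0.534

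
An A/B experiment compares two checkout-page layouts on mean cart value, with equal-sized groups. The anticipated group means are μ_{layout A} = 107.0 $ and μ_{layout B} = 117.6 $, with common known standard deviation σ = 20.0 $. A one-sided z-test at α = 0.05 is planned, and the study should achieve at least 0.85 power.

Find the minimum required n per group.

n = 52 per group

Standardized effect: d = |μ_{layout A} − μ_{layout B}| / σ = |107.0 − 117.6| / 20.0 = 0.5300
Set Φ(δ − 1.645) = 0.85; then δ − 1.645 = Φ⁻¹(0.85) = 1.036, giving δ = 2.681.
δ = d·√(n/2) ⇒ n = 2(δ/d)² = 2 × (2.681 / 0.5300)² = 51.19.
Round up to the next whole unit.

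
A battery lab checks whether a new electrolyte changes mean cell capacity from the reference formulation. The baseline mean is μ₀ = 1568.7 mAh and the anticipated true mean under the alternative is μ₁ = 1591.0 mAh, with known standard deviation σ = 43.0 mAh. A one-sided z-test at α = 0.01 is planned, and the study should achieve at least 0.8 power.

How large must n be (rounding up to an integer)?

Standardized effect: d = |μ₁ − μ₀| / σ = |1591.0 − 1568.7| / 43.0 = 0.5186
Set Φ(δ − 2.326) = 0.8; then δ − 2.326 = Φ⁻¹(0.8) = 0.842, giving δ = 3.168.
δ = d·√n ⇒ n = (δ/d)² = (3.168 / 0.5186)² = 37.32.
Round up to the next whole unit.

n = 38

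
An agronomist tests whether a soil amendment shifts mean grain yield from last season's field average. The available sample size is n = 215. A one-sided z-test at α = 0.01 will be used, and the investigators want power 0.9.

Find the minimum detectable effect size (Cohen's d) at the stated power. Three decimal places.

Need Φ(δ − 2.326) = 0.9, so δ = 2.326 + 1.282 = 3.608.
δ = d·√n ⇒ d = δ/√n = 3.608/√215 = 0.2461.

d ≈ 0.246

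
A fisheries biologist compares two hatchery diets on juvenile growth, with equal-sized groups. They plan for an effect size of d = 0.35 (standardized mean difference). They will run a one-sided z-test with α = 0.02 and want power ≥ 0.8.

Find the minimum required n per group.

For power 0.8 need Φ(δ − z_{0.02}) = 0.8, so δ = z_{0.02} + z_{0.20} = 2.054 + 0.842 = 2.895.
δ = d·√(n/2) ⇒ n = 2(δ/d)² = 2 × (2.895 / 0.35)² = 136.87.
Rounding up, n = 137 per group.

n = 137 per group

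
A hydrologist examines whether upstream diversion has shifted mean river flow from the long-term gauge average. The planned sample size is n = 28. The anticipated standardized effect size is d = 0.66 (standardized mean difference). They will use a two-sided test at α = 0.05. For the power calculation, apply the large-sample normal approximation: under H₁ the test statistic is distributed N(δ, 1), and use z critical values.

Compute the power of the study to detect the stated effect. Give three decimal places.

Noncentrality parameter: λ = d·√n = 0.66 × √28 = 3.4924
Critical value for a two-sided test at α = 0.05: z_{α/2} = 1.960.
Power = Φ(λ − 1.960) + Φ(−λ − 1.960) = Φ(1.532) + Φ(-5.452) = 0.9373 + 0.0000 = 0.9373.

Power ≈ 0.937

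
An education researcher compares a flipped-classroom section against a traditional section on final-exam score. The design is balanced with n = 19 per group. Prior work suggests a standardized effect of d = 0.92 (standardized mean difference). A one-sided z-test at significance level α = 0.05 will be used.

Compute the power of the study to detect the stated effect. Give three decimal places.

Power ≈ 0.883

Noncentrality parameter: δ = d·√(n/2) = 0.92 × √(19/2) = 2.8356
One-sided α = 0.05 → critical value z_{0.05} = 1.645.
Power = Φ(δ − 1.645) = Φ(1.191) = 0.8831.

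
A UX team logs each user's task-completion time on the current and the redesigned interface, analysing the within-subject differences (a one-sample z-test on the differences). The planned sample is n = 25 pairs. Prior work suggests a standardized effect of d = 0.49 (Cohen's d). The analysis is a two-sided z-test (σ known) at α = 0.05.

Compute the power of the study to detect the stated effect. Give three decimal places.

Power ≈ 0.688

Noncentrality parameter: δ = d·√n = 0.49 × √25 = 2.4500
Two-sided α = 0.05 → critical value z_{0.025} = 1.960.
Power = Φ(δ − 1.960) + Φ(−δ − 1.960) = Φ(0.490) + Φ(-4.410) = 0.6879 + 0.0000 = 0.6880.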